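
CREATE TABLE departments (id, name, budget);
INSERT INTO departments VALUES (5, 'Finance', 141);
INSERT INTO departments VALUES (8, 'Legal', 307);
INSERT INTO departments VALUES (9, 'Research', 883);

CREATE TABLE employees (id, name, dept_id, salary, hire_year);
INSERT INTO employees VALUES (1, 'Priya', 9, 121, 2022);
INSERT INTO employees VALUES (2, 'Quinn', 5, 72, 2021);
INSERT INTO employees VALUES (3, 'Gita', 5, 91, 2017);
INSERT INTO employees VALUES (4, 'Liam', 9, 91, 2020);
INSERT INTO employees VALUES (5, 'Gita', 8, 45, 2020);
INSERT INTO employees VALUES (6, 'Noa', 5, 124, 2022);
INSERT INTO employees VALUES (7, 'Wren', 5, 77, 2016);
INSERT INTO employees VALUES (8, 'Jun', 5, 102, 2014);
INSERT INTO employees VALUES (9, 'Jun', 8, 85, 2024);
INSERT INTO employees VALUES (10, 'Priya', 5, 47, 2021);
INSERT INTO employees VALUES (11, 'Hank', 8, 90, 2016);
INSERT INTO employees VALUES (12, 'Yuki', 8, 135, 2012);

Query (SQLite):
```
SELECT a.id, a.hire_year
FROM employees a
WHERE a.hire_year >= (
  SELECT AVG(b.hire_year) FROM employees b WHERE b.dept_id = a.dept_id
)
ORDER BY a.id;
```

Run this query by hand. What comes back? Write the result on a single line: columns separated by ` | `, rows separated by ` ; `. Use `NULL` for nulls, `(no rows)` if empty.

For each employees row a, compute AVG(hire_year) over rows sharing a.dept_id.
Keep row a if a.hire_year >= that per-group AVG.
  dept_id=5: AVG(hire_year) = 2018.5
  dept_id=8: AVG(hire_year) = 2018.0
  dept_id=9: AVG(hire_year) = 2021.0

1 | 2022 ; 2 | 2021 ; 5 | 2020 ; 6 | 2022 ; 9 | 2024 ; 10 | 2021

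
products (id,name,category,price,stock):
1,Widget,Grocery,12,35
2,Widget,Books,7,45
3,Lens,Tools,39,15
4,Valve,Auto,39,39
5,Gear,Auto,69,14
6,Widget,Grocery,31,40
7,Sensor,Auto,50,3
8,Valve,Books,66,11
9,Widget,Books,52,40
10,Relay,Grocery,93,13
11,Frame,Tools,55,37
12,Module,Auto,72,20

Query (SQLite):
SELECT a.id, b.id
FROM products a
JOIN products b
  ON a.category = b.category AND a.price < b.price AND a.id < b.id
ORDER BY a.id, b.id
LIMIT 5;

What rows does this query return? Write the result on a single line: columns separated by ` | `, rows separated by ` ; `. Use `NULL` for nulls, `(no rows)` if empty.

Pairs (a,b) with same category, a.price < b.price, a.id < b.id.
category groups: Auto:{4,5,7,12} Books:{2,8,9} Grocery:{1,6,10} Tools:{3,11}
Ordered by (a.id, b.id); first 5.

1 | 6 ; 1 | 10 ; 2 | 8 ; 2 | 9 ; 3 | 11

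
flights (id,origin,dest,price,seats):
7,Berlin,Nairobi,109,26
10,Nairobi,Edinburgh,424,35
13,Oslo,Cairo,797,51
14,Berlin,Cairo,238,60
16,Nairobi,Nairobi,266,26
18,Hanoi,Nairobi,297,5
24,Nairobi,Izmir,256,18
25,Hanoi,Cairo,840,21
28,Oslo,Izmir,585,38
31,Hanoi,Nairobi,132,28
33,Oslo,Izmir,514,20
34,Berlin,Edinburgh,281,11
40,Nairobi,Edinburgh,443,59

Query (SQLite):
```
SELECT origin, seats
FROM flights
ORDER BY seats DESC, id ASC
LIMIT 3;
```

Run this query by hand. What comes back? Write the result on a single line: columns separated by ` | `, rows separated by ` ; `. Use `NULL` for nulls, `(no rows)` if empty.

Berlin | 60 ; Nairobi | 59 ; Oslo | 51

Sort by seats desc, tiebreak id asc: (60, id=14), (59, id=40), (51, id=13), (38, id=28), (35, id=10), (28, id=31) …. Take first 3.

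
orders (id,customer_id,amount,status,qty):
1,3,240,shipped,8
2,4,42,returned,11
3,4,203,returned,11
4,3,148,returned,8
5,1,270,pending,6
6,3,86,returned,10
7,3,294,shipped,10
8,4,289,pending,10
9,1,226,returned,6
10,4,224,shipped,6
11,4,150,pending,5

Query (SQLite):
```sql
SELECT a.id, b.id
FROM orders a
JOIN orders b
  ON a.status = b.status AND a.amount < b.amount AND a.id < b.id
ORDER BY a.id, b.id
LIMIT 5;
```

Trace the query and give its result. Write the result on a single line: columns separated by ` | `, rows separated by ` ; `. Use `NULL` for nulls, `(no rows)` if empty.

1 | 7 ; 2 | 3 ; 2 | 4 ; 2 | 6 ; 2 | 9

Pairs (a,b) with same status, a.amount < b.amount, a.id < b.id.
status groups: pending:{5,8,11} returned:{2,3,4,6,9} shipped:{1,7,10}
Ordered by (a.id, b.id); first 5.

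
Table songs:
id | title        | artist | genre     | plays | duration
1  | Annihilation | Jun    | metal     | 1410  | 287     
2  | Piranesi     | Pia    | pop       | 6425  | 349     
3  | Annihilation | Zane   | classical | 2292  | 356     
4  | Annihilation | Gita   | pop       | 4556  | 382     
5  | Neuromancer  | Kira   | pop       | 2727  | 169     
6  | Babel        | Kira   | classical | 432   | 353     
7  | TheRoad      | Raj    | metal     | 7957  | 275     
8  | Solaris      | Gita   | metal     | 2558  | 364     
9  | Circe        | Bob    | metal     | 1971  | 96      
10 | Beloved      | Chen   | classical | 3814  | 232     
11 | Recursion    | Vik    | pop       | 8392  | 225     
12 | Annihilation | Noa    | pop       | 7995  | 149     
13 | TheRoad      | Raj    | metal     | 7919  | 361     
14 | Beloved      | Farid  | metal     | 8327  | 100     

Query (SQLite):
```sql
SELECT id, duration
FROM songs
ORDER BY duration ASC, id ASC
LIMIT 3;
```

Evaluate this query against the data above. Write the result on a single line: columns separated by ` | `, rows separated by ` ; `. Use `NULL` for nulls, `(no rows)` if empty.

9 | 96 ; 14 | 100 ; 12 | 149

Sort by duration asc, tiebreak id asc: (96, id=9), (100, id=14), (149, id=12), (169, id=5), (225, id=11), (232, id=10) …. Take first 3.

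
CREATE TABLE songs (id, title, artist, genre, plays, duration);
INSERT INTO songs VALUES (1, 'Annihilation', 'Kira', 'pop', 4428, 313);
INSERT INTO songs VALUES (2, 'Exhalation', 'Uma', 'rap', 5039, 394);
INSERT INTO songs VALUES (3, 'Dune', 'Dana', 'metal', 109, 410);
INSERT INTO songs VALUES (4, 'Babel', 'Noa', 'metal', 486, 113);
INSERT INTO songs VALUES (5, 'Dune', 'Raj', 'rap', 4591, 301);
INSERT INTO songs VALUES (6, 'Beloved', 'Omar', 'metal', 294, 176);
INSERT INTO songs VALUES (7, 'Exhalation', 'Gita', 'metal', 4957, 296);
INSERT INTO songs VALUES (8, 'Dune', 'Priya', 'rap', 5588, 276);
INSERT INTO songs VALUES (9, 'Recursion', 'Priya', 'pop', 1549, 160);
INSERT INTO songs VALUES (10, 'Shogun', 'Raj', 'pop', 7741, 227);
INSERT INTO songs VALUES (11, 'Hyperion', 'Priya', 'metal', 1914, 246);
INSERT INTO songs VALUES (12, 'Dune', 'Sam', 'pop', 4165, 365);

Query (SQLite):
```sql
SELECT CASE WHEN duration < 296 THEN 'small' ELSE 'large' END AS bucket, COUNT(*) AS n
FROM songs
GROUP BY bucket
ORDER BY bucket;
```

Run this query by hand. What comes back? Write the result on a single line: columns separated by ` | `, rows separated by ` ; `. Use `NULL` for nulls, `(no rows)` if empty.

large | 6 ; small | 6

Bucket rows by duration < 296 → 'small' else 'large'; count each bucket.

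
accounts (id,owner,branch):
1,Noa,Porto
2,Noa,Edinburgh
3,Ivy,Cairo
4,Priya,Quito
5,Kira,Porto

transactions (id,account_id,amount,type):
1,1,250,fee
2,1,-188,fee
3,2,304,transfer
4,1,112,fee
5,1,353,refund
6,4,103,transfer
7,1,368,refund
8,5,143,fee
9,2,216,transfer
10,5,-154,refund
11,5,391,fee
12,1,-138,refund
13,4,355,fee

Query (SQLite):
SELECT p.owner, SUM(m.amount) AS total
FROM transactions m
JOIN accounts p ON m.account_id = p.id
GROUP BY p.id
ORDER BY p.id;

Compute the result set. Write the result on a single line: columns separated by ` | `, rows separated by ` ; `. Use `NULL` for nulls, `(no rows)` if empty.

Noa | 757 ; Noa | 520 ; Priya | 458 ; Kira | 380

Join each transactions row to its accounts via account_id.
Group joined rows by accounts.id; compute SUM(m.amount) per group.
  1: ids {1, 2, 4, 5, 7, 12} → SUM(m.amount)=757
  2: ids {3, 9} → SUM(m.amount)=520
  4: ids {6, 13} → SUM(m.amount)=458
  5: ids {8, 10, 11} → SUM(m.amount)=380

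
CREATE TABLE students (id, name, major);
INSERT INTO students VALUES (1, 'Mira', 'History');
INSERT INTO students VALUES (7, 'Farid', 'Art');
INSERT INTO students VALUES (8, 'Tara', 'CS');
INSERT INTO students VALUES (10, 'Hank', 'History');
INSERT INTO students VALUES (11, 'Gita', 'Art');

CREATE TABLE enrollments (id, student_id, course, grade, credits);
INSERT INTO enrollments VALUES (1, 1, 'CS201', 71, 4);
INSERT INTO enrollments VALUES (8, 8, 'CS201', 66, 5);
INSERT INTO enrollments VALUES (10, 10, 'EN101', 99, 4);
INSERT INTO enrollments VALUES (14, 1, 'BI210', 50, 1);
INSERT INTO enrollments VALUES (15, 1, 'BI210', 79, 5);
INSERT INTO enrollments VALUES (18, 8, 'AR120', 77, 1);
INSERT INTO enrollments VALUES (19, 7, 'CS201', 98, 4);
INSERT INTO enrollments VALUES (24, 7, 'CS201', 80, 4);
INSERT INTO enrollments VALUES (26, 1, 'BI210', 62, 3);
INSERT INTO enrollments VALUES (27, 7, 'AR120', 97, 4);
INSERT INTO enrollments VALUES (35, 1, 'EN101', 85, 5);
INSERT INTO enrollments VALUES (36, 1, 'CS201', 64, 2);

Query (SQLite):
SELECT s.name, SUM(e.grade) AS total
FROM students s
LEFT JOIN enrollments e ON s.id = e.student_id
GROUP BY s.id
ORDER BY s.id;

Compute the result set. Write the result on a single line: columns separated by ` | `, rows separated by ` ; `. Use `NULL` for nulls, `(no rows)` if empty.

LEFT JOIN keeps every students row; unmatched ones get NULL for enrollments columns.
Group by students.id and compute SUM(e.grade). SUM over an all-NULL group is NULL.
  1: ids {1, 14, 15, 26, 35, 36} → SUM(e.grade)=411
  7: ids {19, 24, 27} → SUM(e.grade)=275
  8: ids {8, 18} → SUM(e.grade)=143
  10: ids {10} → SUM(e.grade)=99
  11: ids {—} → SUM(e.grade)=NULL

Mira | 411 ; Farid | 275 ; Tara | 143 ; Hank | 99 ; Gita | NULL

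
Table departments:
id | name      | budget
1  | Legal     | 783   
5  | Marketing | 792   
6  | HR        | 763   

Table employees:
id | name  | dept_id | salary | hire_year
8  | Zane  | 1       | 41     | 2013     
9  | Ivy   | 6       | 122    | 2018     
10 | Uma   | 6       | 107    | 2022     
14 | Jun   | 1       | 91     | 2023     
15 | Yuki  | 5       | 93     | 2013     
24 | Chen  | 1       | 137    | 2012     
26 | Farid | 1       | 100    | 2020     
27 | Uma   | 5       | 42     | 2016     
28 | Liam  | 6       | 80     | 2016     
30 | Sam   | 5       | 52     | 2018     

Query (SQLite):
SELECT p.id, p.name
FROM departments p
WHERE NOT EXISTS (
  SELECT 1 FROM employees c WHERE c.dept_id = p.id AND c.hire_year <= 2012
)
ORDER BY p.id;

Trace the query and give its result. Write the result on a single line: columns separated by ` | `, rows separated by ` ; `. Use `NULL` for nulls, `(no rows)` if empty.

For each departments row, check whether any employees with matching dept_id has hire_year <= 2012.
Keep rows where that is false.

5 | Marketing ; 6 | HR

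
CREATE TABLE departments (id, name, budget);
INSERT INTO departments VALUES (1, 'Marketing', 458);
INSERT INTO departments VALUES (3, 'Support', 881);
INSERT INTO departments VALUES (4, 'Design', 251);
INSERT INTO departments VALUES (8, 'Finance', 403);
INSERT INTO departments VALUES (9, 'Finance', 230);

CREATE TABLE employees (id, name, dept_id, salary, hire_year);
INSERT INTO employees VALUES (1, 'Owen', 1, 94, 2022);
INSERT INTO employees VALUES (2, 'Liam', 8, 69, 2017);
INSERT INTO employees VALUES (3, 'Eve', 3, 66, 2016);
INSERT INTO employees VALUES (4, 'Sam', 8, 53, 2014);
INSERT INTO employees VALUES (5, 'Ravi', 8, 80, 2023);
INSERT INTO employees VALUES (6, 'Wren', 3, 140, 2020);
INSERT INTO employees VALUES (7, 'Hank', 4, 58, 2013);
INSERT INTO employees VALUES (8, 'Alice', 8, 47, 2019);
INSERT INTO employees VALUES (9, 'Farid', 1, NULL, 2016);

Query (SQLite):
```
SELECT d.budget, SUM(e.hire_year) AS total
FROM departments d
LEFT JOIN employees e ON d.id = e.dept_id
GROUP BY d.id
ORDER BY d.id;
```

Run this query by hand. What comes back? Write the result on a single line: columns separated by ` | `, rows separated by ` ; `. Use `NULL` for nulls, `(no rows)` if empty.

LEFT JOIN keeps every departments row; unmatched ones get NULL for employees columns.
Group by departments.id and compute SUM(e.hire_year). SUM over an all-NULL group is NULL.
  1: ids {1, 9} → SUM(e.hire_year)=4038
  3: ids {3, 6} → SUM(e.hire_year)=4036
  4: ids {7} → SUM(e.hire_year)=2013
  8: ids {2, 4, 5, 8} → SUM(e.hire_year)=8073
  9: ids {—} → SUM(e.hire_year)=NULL

458 | 4038 ; 881 | 4036 ; 251 | 2013 ; 403 | 8073 ; 230 | NULL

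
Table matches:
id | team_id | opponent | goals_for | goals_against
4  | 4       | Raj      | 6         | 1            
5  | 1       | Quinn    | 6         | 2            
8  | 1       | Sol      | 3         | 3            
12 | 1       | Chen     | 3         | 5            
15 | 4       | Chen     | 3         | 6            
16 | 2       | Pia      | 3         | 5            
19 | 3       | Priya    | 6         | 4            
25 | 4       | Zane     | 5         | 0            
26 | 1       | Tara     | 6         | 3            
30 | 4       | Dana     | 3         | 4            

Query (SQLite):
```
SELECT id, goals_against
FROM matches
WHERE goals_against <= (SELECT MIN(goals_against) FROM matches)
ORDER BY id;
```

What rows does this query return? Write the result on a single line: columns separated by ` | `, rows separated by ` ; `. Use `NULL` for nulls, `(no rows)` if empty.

Scalar subquery: MIN(goals_against) over all matches rows = 0.
Keep rows where goals_against <= that value.

25 | 0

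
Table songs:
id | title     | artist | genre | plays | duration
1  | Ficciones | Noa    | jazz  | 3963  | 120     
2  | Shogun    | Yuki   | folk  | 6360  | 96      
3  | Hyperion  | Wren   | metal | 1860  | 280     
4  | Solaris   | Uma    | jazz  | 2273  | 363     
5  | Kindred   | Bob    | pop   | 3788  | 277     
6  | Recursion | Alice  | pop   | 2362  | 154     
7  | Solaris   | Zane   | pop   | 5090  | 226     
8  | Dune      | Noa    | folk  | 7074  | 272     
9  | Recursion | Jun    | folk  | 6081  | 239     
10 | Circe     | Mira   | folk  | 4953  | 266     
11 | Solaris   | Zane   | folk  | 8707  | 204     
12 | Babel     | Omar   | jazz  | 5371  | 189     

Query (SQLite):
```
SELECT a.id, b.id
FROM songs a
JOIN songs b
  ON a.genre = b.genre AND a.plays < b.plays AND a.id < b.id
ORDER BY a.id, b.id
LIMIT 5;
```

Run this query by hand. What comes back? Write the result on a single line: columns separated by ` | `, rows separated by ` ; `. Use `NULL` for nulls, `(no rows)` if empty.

Pairs (a,b) with same genre, a.plays < b.plays, a.id < b.id.
genre groups: folk:{2,8,9,10,11} jazz:{1,4,12} metal:{3} pop:{5,6,7}
Ordered by (a.id, b.id); first 5.

1 | 12 ; 2 | 8 ; 2 | 11 ; 4 | 12 ; 5 | 7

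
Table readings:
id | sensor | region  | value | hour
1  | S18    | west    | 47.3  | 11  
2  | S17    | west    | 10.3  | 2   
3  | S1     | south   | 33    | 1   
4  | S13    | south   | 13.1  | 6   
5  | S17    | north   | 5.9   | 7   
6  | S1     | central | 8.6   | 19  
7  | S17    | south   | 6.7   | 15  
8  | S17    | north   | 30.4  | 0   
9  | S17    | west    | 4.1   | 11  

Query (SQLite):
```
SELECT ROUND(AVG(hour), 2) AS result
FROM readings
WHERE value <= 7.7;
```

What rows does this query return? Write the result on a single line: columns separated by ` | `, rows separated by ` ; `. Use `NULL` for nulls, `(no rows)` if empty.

11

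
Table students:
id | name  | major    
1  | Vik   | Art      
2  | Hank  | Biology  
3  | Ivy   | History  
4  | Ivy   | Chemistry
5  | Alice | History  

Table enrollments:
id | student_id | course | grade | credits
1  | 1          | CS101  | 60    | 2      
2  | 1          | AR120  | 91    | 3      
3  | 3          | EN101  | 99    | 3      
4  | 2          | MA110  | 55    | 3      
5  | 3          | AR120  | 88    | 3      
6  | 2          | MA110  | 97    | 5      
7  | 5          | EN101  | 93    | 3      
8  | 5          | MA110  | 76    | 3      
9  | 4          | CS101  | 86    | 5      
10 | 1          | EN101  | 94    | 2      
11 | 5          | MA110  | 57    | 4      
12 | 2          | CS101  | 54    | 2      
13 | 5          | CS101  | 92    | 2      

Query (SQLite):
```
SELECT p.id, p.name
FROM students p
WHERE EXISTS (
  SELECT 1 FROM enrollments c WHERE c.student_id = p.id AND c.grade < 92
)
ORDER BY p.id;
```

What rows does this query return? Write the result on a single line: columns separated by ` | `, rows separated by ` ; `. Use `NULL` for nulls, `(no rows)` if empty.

1 | Vik ; 2 | Hank ; 3 | Ivy ; 4 | Ivy ; 5 | Alice

For each students row, check whether any enrollments with matching student_id has grade < 92.
Keep rows where that is true.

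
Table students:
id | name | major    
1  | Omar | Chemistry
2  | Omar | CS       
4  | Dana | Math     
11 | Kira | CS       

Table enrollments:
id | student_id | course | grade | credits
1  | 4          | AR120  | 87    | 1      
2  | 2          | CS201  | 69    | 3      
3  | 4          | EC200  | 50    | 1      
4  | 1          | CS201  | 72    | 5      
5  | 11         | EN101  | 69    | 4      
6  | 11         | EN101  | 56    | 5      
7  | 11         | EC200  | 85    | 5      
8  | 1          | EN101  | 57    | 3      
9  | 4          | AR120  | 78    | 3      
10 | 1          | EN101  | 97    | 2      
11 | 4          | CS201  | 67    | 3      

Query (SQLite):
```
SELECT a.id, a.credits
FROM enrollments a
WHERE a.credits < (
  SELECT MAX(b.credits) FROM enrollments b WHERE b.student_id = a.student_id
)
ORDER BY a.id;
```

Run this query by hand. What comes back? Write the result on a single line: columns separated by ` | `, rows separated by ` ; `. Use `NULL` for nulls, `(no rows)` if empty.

For each enrollments row a, compute MAX(credits) over rows sharing a.student_id.
Keep row a if a.credits < that per-group MAX.
  student_id=1: MAX(credits) = 5
  student_id=2: MAX(credits) = 3
  student_id=4: MAX(credits) = 3
  student_id=11: MAX(credits) = 5

1 | 1 ; 3 | 1 ; 5 | 4 ; 8 | 3 ; 10 | 2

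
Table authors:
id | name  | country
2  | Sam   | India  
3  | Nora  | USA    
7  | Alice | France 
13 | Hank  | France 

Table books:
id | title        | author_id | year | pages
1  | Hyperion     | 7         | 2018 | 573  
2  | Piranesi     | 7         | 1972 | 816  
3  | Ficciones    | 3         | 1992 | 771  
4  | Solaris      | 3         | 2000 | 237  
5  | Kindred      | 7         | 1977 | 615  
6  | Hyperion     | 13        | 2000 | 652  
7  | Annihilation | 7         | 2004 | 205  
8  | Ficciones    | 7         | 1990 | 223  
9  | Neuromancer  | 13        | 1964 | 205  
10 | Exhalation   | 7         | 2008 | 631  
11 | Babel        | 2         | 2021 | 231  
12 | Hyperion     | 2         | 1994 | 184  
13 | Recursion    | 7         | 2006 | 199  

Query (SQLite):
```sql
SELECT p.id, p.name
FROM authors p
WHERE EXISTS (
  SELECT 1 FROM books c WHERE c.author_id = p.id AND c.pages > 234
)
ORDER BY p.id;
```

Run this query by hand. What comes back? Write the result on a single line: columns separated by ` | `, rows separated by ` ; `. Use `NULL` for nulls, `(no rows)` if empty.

3 | Nora ; 7 | Alice ; 13 | Hank

For each authors row, check whether any books with matching author_id has pages > 234.
Keep rows where that is true.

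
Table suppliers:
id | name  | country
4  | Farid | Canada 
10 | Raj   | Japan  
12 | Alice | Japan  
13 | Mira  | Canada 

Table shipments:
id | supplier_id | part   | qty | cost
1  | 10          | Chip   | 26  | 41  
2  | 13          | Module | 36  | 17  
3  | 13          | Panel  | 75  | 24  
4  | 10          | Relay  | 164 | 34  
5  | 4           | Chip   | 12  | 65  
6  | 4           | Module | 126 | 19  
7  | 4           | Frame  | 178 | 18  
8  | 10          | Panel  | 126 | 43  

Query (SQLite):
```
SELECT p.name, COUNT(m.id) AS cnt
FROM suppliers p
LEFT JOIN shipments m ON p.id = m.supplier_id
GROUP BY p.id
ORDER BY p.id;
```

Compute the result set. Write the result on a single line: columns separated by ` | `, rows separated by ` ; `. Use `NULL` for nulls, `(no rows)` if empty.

LEFT JOIN keeps every suppliers row; unmatched ones get NULL for shipments columns.
Group by suppliers.id and compute COUNT(m.id). COUNT(col) of an all-NULL group is 0.
  4: ids {5, 6, 7} → COUNT(m.id)=3
  10: ids {1, 4, 8} → COUNT(m.id)=3
  12: ids {—} → COUNT(m.id)=0
  13: ids {2, 3} → COUNT(m.id)=2

Farid | 3 ; Raj | 3 ; Alice | 0 ; Mira | 2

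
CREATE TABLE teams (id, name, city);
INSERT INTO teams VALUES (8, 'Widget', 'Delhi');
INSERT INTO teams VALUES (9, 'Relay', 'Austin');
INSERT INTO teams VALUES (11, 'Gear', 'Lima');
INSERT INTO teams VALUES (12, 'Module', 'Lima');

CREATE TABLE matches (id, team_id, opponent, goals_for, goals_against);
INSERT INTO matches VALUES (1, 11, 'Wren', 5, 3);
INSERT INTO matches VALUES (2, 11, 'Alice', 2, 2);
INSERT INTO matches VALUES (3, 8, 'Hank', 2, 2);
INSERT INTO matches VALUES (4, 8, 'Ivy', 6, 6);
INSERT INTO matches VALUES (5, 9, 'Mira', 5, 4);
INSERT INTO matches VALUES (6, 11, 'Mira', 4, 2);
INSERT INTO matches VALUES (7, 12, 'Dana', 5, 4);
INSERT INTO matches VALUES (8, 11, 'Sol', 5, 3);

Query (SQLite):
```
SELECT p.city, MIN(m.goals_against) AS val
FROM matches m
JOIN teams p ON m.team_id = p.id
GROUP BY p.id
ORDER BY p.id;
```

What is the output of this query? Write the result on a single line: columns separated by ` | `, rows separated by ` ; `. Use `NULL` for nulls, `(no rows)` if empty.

Delhi | 2 ; Austin | 4 ; Lima | 2 ; Lima | 4

Join each matches row to its teams via team_id.
Group joined rows by teams.id; compute MIN(m.goals_against) per group.
  8: ids {3, 4} → MIN(m.goals_against)=2
  9: ids {5} → MIN(m.goals_against)=4
  11: ids {1, 2, 6, 8} → MIN(m.goals_against)=2
  12: ids {7} → MIN(m.goals_against)=4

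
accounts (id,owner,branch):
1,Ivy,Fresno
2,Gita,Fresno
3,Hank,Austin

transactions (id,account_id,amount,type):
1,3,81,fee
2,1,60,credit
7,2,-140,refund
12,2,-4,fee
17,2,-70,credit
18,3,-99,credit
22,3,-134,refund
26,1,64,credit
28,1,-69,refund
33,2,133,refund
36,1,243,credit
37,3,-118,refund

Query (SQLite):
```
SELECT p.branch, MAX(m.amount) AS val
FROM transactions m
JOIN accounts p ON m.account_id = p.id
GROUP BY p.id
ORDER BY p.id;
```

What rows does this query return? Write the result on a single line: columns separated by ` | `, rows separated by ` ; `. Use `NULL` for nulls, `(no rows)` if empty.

Fresno | 243 ; Fresno | 133 ; Austin | 81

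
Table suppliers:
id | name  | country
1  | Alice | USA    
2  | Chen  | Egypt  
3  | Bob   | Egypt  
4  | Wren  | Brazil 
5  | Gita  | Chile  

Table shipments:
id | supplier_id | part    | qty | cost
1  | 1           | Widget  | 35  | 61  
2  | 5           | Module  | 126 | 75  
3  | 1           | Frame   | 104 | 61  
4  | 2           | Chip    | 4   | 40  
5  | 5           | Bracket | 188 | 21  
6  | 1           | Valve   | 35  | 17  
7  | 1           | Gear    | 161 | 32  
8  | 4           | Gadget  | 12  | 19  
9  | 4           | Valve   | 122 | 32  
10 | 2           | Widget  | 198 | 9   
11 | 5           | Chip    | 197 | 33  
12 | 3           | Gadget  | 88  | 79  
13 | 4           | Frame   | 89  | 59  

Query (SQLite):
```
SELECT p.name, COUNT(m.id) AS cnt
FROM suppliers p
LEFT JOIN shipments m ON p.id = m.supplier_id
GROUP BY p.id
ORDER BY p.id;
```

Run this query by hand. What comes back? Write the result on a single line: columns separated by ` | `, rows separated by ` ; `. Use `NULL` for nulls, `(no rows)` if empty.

Alice | 4 ; Chen | 2 ; Bob | 1 ; Wren | 3 ; Gita | 3

LEFT JOIN keeps every suppliers row; unmatched ones get NULL for shipments columns.
Group by suppliers.id and compute COUNT(m.id). COUNT(col) of an all-NULL group is 0.
  1: ids {1, 3, 6, 7} → COUNT(m.id)=4
  2: ids {4, 10} → COUNT(m.id)=2
  3: ids {12} → COUNT(m.id)=1
  4: ids {8, 9, 13} → COUNT(m.id)=3
  5: ids {2, 5, 11} → COUNT(m.id)=3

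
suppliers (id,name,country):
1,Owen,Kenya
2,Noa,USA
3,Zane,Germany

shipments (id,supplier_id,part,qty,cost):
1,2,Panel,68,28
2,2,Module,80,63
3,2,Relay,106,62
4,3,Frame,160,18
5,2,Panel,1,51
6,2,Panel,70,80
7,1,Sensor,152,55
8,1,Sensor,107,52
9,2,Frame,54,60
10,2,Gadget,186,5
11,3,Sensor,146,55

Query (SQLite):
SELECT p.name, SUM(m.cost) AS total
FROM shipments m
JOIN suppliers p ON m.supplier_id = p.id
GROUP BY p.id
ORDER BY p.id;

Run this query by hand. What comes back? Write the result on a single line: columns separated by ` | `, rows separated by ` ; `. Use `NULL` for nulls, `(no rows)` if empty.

Owen | 107 ; Noa | 349 ; Zane | 73

Join each shipments row to its suppliers via supplier_id.
Group joined rows by suppliers.id; compute SUM(m.cost) per group.
  1: ids {7, 8} → SUM(m.cost)=107
  2: ids {1, 2, 3, 5, 6, 9, 10} → SUM(m.cost)=349
  3: ids {4, 11} → SUM(m.cost)=73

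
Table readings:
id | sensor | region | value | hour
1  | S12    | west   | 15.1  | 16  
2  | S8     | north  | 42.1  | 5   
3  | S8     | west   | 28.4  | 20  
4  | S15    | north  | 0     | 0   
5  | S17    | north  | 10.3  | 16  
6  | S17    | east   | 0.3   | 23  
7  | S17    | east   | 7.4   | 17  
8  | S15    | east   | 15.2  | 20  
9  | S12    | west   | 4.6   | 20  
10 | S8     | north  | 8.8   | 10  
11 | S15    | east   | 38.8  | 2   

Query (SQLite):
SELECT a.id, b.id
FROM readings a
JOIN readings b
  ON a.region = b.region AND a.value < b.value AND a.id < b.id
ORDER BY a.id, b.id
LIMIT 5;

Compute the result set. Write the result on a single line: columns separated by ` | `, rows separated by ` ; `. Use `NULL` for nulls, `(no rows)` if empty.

1 | 3 ; 4 | 5 ; 4 | 10 ; 6 | 7 ; 6 | 8

Pairs (a,b) with same region, a.value < b.value, a.id < b.id.
region groups: east:{6,7,8,11} north:{2,4,5,10} west:{1,3,9}
Ordered by (a.id, b.id); first 5.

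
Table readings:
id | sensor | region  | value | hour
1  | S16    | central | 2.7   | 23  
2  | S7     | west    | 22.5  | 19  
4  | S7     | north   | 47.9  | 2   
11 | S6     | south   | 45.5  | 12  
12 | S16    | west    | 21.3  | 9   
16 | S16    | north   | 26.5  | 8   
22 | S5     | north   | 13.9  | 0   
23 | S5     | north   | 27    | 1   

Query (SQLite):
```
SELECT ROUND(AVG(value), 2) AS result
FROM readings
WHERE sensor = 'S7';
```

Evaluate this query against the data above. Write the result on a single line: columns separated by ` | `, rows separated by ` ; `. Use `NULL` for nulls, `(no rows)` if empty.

35.2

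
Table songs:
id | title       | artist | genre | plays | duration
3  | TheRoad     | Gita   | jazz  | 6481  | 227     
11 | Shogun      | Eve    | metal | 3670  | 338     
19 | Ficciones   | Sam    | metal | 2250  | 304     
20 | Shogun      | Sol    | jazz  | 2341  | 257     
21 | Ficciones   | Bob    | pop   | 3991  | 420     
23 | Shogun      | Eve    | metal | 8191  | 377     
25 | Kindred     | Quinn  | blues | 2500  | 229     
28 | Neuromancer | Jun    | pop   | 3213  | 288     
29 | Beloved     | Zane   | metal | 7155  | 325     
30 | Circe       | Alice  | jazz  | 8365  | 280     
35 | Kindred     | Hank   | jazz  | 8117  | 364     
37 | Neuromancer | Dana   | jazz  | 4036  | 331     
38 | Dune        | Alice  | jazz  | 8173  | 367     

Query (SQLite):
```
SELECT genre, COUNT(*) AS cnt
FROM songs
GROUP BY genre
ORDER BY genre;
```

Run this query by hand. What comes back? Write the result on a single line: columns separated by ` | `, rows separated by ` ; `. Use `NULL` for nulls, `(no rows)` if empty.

blues | 1 ; jazz | 6 ; metal | 4 ; pop | 2

Partition songs by genre; compute COUNT(*) within each group.
  blues: ids {25} → COUNT(*)=1
  jazz: ids {3, 20, 30, 35, 37, 38} → COUNT(*)=6
  metal: ids {11, 19, 23, 29} → COUNT(*)=4
  pop: ids {21, 28} → COUNT(*)=2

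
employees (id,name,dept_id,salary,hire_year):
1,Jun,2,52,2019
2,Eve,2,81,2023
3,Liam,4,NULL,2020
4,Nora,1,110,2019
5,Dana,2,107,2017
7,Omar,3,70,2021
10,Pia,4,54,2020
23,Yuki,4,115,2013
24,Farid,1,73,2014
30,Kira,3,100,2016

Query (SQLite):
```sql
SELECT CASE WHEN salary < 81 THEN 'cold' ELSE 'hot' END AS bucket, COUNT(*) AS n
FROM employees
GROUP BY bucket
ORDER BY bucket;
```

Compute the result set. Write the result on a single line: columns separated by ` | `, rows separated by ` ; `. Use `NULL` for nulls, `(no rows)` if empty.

cold | 4 ; hot | 6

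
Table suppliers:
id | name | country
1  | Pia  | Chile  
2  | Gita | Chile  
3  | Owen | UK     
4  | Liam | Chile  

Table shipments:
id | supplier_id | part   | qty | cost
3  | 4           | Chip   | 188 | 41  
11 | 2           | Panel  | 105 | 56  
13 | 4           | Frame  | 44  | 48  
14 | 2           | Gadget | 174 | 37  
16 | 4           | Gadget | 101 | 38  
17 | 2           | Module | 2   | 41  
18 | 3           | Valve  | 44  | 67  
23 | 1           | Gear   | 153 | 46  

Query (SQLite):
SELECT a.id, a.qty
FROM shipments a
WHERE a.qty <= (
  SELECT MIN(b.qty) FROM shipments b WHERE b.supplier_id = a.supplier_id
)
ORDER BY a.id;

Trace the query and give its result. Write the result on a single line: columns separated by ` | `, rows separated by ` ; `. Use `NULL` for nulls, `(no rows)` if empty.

13 | 44 ; 17 | 2 ; 18 | 44 ; 23 | 153

For each shipments row a, compute MIN(qty) over rows sharing a.supplier_id.
Keep row a if a.qty <= that per-group MIN.
  supplier_id=1: MIN(qty) = 153
  supplier_id=2: MIN(qty) = 2
  supplier_id=3: MIN(qty) = 44
  supplier_id=4: MIN(qty) = 44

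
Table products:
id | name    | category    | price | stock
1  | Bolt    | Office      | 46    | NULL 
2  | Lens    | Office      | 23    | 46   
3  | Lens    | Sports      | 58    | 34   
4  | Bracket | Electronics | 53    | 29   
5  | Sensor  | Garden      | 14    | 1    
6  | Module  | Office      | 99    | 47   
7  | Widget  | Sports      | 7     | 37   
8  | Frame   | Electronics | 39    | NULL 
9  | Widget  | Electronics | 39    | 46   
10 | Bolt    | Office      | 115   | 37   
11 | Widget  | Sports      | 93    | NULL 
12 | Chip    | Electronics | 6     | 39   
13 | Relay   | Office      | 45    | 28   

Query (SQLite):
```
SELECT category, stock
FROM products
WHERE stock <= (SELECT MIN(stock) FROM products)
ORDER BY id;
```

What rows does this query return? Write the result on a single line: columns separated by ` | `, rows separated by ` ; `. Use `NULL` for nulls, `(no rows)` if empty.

Scalar subquery: MIN(stock) over all products rows = 1.
Keep rows where stock <= that value.

Garden | 1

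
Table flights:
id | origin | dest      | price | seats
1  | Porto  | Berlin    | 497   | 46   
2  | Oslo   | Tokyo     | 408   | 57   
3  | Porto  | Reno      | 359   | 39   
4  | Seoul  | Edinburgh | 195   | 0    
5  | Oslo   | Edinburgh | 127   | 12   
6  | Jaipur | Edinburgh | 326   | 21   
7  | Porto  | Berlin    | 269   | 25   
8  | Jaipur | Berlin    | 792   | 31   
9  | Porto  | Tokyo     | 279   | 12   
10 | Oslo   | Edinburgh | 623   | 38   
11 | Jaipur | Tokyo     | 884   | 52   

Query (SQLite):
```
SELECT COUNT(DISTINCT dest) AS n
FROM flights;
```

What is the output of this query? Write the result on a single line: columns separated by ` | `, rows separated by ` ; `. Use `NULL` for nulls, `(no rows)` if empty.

4

Count distinct non-NULL dest values.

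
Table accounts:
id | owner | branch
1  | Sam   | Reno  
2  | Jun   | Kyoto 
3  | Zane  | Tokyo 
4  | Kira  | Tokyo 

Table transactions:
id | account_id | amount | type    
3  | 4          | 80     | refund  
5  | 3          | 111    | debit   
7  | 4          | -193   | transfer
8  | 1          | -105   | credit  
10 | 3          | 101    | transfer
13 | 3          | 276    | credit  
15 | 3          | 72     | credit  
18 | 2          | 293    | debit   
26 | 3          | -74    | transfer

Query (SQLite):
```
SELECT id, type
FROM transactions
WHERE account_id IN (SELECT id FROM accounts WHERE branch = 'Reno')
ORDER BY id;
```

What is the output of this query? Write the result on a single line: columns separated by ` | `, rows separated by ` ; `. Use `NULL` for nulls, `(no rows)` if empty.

8 | credit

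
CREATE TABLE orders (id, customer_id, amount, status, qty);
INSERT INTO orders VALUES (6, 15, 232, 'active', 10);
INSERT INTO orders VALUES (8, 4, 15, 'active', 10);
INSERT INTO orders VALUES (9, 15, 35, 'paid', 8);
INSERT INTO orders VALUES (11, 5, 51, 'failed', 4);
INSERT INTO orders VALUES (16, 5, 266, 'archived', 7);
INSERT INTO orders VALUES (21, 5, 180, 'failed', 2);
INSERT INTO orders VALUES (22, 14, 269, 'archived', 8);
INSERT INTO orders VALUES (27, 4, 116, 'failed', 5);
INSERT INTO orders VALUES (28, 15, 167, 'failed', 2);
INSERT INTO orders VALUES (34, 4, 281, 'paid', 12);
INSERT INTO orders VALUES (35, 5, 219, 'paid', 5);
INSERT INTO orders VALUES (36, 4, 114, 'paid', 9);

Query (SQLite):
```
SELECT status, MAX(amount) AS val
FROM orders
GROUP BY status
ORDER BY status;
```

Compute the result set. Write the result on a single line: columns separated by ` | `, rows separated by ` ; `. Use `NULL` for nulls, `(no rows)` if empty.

Partition orders by status; compute MAX(amount) within each group.
  active: ids {6, 8} → MAX(amount)=232
  archived: ids {16, 22} → MAX(amount)=269
  failed: ids {11, 21, 27, 28} → MAX(amount)=180
  paid: ids {9, 34, 35, 36} → MAX(amount)=281

active | 232 ; archived | 269 ; failed | 180 ; paid | 281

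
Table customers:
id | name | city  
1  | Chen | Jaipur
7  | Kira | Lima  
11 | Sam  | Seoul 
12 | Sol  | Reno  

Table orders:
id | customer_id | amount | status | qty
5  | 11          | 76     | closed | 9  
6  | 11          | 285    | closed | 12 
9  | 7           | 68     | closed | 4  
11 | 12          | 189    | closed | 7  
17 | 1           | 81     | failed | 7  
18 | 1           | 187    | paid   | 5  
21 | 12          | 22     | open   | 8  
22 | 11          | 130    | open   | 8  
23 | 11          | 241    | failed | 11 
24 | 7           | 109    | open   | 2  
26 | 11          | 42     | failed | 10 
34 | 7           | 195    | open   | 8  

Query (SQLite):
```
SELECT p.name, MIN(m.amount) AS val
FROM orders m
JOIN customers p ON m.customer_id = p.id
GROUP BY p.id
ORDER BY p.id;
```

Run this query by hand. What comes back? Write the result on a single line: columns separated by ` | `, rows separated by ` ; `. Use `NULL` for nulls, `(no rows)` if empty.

Chen | 81 ; Kira | 68 ; Sam | 42 ; Sol | 22

Join each orders row to its customers via customer_id.
Group joined rows by customers.id; compute MIN(m.amount) per group.
  1: ids {17, 18} → MIN(m.amount)=81
  7: ids {9, 24, 34} → MIN(m.amount)=68
  11: ids {5, 6, 22, 23, 26} → MIN(m.amount)=42
  12: ids {11, 21} → MIN(m.amount)=22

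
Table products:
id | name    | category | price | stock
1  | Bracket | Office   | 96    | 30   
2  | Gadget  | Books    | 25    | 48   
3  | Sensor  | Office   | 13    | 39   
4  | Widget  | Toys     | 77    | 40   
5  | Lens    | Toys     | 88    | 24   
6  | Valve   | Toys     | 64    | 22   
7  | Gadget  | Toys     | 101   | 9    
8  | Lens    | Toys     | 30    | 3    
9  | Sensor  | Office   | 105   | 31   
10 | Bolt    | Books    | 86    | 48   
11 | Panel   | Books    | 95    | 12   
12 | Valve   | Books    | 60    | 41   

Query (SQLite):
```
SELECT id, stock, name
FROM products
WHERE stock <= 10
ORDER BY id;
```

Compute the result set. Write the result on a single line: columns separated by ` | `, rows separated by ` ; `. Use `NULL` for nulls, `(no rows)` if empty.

stock <= 10: ids {7, 8}

7 | 9 | Gadget ; 8 | 3 | Lens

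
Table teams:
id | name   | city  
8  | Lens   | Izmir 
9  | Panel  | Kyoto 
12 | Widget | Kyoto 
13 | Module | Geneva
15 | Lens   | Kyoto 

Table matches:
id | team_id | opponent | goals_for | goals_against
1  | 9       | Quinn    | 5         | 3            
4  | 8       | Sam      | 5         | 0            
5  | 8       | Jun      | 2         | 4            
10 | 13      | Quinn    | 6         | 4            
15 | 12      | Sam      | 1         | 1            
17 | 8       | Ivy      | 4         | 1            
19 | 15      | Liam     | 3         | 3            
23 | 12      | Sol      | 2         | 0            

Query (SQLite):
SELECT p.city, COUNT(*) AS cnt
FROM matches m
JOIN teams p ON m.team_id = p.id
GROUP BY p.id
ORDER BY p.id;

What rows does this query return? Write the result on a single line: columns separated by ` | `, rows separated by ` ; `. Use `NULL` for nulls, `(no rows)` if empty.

Join each matches row to its teams via team_id.
Group joined rows by teams.id; compute COUNT(*) per group.
  8: ids {4, 5, 17} → COUNT(*)=3
  9: ids {1} → COUNT(*)=1
  12: ids {15, 23} → COUNT(*)=2
  13: ids {10} → COUNT(*)=1
  15: ids {19} → COUNT(*)=1

Izmir | 3 ; Kyoto | 1 ; Kyoto | 2 ; Geneva | 1 ; Kyoto | 1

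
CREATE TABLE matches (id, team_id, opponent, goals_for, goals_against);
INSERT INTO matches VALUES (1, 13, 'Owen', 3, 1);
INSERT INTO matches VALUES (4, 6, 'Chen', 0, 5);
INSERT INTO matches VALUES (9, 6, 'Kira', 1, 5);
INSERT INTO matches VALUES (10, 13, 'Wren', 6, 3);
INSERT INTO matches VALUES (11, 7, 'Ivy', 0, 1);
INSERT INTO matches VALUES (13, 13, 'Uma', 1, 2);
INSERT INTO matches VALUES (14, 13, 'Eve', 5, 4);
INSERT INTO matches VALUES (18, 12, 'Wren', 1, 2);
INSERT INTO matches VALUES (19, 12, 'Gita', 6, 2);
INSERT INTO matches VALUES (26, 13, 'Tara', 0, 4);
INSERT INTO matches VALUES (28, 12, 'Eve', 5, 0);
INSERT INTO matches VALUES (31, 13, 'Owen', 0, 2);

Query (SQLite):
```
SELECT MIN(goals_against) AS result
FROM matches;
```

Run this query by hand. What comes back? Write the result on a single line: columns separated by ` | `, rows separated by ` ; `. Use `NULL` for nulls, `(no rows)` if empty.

0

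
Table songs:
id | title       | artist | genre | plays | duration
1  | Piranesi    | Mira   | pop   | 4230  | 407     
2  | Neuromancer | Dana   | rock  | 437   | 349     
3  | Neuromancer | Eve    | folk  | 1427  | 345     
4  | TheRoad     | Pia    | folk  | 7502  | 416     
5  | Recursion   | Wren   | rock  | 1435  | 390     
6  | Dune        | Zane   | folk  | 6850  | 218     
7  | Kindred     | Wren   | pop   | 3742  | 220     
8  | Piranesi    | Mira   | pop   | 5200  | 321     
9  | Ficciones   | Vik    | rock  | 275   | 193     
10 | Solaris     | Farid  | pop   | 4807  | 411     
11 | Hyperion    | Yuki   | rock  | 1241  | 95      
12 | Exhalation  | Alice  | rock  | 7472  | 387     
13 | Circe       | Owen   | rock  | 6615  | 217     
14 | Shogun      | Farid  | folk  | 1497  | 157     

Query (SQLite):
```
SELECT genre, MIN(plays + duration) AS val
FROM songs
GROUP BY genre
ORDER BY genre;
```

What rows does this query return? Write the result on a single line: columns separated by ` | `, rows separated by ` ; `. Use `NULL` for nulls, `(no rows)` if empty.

folk | 1654 ; pop | 3962 ; rock | 468

For each row compute plays + duration.
Group by genre; take MIN of the expression per group.
  folk: ids {3, 4, 6, 14} → MIN(plays + duration)=1654
  pop: ids {1, 7, 8, 10} → MIN(plays + duration)=3962
  rock: ids {2, 5, 9, 11, 12, 13} → MIN(plays + duration)=468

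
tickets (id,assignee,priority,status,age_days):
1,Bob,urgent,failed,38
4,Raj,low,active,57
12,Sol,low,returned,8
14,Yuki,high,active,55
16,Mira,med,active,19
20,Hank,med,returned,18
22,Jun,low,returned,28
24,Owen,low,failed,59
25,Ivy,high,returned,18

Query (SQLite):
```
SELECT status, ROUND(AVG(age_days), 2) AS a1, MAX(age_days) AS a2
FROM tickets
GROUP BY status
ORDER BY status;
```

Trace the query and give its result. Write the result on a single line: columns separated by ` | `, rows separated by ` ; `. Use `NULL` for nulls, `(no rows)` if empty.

active | 43.67 | 57 ; failed | 48.5 | 59 ; returned | 18 | 28

Group tickets by status.
Per group compute: ROUND(AVG(age_days), 2), MAX(age_days).
  active: ids {4, 14, 16} → ROUND(AVG(age_days), 2)=43.67, MAX(age_days)=57
  failed: ids {1, 24} → ROUND(AVG(age_days), 2)=48.5, MAX(age_days)=59
  returned: ids {12, 20, 22, 25} → ROUND(AVG(age_days), 2)=18, MAX(age_days)=28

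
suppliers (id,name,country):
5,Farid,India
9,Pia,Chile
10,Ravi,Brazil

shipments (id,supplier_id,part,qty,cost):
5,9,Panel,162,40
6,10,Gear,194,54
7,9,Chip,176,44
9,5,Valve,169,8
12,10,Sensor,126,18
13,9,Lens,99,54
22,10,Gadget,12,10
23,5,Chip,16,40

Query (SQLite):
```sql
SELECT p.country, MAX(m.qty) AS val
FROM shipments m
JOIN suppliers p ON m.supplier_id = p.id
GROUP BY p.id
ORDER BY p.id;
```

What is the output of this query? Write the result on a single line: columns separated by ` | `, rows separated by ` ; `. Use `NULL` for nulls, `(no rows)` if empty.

India | 169 ; Chile | 176 ; Brazil | 194

Join each shipments row to its suppliers via supplier_id.
Group joined rows by suppliers.id; compute MAX(m.qty) per group.
  5: ids {9, 23} → MAX(m.qty)=169
  9: ids {5, 7, 13} → MAX(m.qty)=176
  10: ids {6, 12, 22} → MAX(m.qty)=194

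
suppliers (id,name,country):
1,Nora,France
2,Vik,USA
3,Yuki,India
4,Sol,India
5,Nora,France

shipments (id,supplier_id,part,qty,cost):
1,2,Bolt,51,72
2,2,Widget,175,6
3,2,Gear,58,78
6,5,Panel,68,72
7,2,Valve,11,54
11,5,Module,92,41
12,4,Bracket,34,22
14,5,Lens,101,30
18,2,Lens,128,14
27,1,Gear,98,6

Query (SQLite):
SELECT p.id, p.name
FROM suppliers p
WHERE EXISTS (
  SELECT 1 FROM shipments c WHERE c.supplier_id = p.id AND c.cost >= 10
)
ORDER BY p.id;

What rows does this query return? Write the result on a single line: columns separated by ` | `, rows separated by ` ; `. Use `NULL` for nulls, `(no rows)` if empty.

2 | Vik ; 4 | Sol ; 5 | Nora

For each suppliers row, check whether any shipments with matching supplier_id has cost >= 10.
Keep rows where that is true.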